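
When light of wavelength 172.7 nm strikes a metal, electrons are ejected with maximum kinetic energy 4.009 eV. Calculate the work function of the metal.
3.17 eV

From Einstein's photoelectric equation: KE_max = hf - φ = hc/λ - φ

Rearranging for φ:
φ = hc/λ - KE_max

Calculate photon energy:
E_photon = hc/λ = 7.1792 eV

Therefore:
φ = 7.1792 - 4.009 = 3.17 eV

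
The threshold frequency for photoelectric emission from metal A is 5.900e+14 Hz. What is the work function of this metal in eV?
2.44 eV

At the threshold frequency, photon energy equals work function:
φ = hf₀

Calculating:
φ = (6.626×10⁻³⁴ J·s)(5.900e+14 Hz)
φ = 2.44 eV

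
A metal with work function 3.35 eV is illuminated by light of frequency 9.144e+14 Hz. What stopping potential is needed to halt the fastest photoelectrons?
0.4317 V

The stopping potential V_s satisfies: eV_s = KE_max

First, find KE_max using Einstein's equation:
E_photon = hf = (6.626×10⁻³⁴ J·s)(9.144e+14 Hz) = 3.7817 eV
KE_max = E_photon - φ = 3.7817 - 3.35 = 0.4317 eV

Since eV_s = KE_max:
V_s = KE_max/e = 0.4317 V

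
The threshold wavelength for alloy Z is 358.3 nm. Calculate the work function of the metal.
3.46 eV

At the threshold wavelength, photon energy equals work function:
φ = hc/λ₀

Calculating:
φ = (6.626×10⁻³⁴ J·s)(3×10⁸ m/s) / (358.3×10⁻⁹ m)
φ = 3.46 eV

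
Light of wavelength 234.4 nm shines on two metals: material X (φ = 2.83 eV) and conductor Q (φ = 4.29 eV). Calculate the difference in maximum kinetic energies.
1.4600 eV

Using KE_max = hc/λ - φ for each metal:

Photon energy: E = hc/λ = 5.2894 eV

For material X (φ₁ = 2.83 eV):
KE₁ = E - φ₁ = 5.2894 - 2.83 = 2.4594 eV

For conductor Q (φ₂ = 4.29 eV):
KE₂ = E - φ₂ = 5.2894 - 4.29 = 0.9994 eV

Difference:
ΔKE = KE₁ - KE₂ = 2.4594 - 0.9994 = 1.4600 eV

Note: The difference equals the difference in work functions: 4.29 - 2.83 = 1.46 eV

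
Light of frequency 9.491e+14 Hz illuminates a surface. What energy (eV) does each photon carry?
3.9252 eV

Using E = hf:

E = hf = (6.626×10⁻³⁴ J·s)(9.491e+14 Hz)
E = 3.9252 eV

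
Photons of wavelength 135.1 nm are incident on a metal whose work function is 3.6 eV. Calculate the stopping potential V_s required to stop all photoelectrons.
5.5772 V

The stopping potential V_s satisfies: eV_s = KE_max

First, find KE_max using Einstein's equation:
E_photon = hc/λ = 9.1772 eV
KE_max = E_photon - φ = 9.1772 - 3.6 = 5.5772 eV

Since eV_s = KE_max:
V_s = KE_max/e = 5.5772 V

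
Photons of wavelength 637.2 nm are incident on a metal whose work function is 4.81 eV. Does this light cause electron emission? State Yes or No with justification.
No

For photoemission, the photon energy must exceed the work function.

Photon energy: E = hc/λ = 1.9458 eV
Work function: φ = 4.81 eV

Since E_photon (1.9458 eV) < φ (4.81 eV), photoemission will NOT occur.
The threshold wavelength is λ₀ = hc/φ = 257.8 nm.
Since 637.2 nm > 257.8 nm, the photons lack sufficient energy.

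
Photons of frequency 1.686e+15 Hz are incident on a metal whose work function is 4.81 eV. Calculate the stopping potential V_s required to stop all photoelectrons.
2.1627 V

The stopping potential V_s satisfies: eV_s = KE_max

First, find KE_max using Einstein's equation:
E_photon = hf = (6.626×10⁻³⁴ J·s)(1.686e+15 Hz) = 6.9727 eV
KE_max = E_photon - φ = 6.9727 - 4.81 = 2.1627 eV

Since eV_s = KE_max:
V_s = KE_max/e = 2.1627 V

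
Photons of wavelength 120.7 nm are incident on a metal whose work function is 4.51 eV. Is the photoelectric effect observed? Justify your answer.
Yes

For photoemission, the photon energy must exceed the work function.

Photon energy: E = hc/λ = 10.2721 eV
Work function: φ = 4.51 eV

Since E_photon (10.2721 eV) > φ (4.51 eV), photoemission WILL occur.
The threshold wavelength is λ₀ = hc/φ = 274.9 nm.
Since 120.7 nm < 274.9 nm, the light has sufficient energy.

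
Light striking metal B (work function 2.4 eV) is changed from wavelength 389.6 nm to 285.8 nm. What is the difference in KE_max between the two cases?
1.1558 eV

Using Einstein's equation: KE_max = hc/λ - φ

For λ₁ = 389.6 nm:
KE₁ = hc/λ₁ - φ = 3.1823 - 2.4 = 0.7823 eV

For λ₂ = 285.8 nm:
KE₂ = hc/λ₂ - φ = 4.3381 - 2.4 = 1.9381 eV

Change in KE:
ΔKE = KE₂ - KE₁ = 1.9381 - 0.7823 = 1.1558 eV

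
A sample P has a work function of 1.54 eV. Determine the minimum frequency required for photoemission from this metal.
3.7237e+14 Hz

The threshold frequency is when the photon energy equals the work function:
hf₀ = φ

Solving for f₀:
f₀ = φ/h = (1.54 eV × 1.602×10⁻¹⁹ J/eV) / (6.626×10⁻³⁴ J·s)
f₀ = 3.7237e+14 Hz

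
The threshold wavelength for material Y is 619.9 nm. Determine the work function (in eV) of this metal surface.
2.00 eV

At the threshold wavelength, photon energy equals work function:
φ = hc/λ₀

Calculating:
φ = (6.626×10⁻³⁴ J·s)(3×10⁸ m/s) / (619.9×10⁻⁹ m)
φ = 2.00 eV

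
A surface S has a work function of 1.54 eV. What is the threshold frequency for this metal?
3.7237e+14 Hz

The threshold frequency is when the photon energy equals the work function:
hf₀ = φ

Solving for f₀:
f₀ = φ/h = (1.54 eV × 1.602×10⁻¹⁹ J/eV) / (6.626×10⁻³⁴ J·s)
f₀ = 3.7237e+14 Hz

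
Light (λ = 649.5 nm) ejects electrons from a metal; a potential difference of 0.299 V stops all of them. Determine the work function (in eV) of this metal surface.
1.61 eV

The stopping potential gives the maximum kinetic energy: KE_max = eV_s = 0.299 eV

From Einstein's photoelectric equation: KE_max = hc/λ - φ
Rearranging: φ = hc/λ - KE_max

Calculate photon energy:
E_photon = hc/λ = (6.626×10⁻³⁴ J·s)(3×10⁸ m/s) / (649.5×10⁻⁹ m) = 1.9089 eV

Therefore:
φ = 1.9089 - 0.299 = 1.61 eV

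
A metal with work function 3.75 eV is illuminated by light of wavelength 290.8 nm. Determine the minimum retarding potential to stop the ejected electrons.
0.5136 V

The stopping potential V_s satisfies: eV_s = KE_max

First, find KE_max using Einstein's equation:
E_photon = hc/λ = 4.2636 eV
KE_max = E_photon - φ = 4.2636 - 3.75 = 0.5136 eV

Since eV_s = KE_max:
V_s = KE_max/e = 0.5136 V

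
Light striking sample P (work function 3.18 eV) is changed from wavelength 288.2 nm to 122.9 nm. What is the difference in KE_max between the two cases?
5.7862 eV

Using Einstein's equation: KE_max = hc/λ - φ

For λ₁ = 288.2 nm:
KE₁ = hc/λ₁ - φ = 4.3020 - 3.18 = 1.1220 eV

For λ₂ = 122.9 nm:
KE₂ = hc/λ₂ - φ = 10.0882 - 3.18 = 6.9082 eV

Change in KE:
ΔKE = KE₂ - KE₁ = 6.9082 - 1.1220 = 5.7862 eV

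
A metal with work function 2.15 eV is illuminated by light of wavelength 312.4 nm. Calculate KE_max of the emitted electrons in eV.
1.8188 eV

Using Einstein's photoelectric equation: KE_max = hf - φ = hc/λ - φ

First, calculate the photon energy:
E_photon = hc/λ = (6.626×10⁻³⁴ J·s)(3×10⁸ m/s) / (312.4×10⁻⁹ m)
E_photon = 3.9688 eV

Then, the maximum kinetic energy:
KE_max = E_photon - φ = 3.9688 eV - 2.15 eV = 1.8188 eV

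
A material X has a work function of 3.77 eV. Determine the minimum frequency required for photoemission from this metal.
9.1158e+14 Hz

The threshold frequency is when the photon energy equals the work function:
hf₀ = φ

Solving for f₀:
f₀ = φ/h = (3.77 eV × 1.602×10⁻¹⁹ J/eV) / (6.626×10⁻³⁴ J·s)
f₀ = 9.1158e+14 Hz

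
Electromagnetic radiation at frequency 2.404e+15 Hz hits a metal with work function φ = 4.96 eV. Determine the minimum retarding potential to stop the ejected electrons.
4.9821 V

The stopping potential V_s satisfies: eV_s = KE_max

First, find KE_max using Einstein's equation:
E_photon = hf = (6.626×10⁻³⁴ J·s)(2.404e+15 Hz) = 9.9421 eV
KE_max = E_photon - φ = 9.9421 - 4.96 = 4.9821 eV

Since eV_s = KE_max:
V_s = KE_max/e = 4.9821 V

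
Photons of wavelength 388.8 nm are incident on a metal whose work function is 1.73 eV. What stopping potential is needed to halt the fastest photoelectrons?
1.4589 V

The stopping potential V_s satisfies: eV_s = KE_max

First, find KE_max using Einstein's equation:
E_photon = hc/λ = 3.1889 eV
KE_max = E_photon - φ = 3.1889 - 1.73 = 1.4589 eV

Since eV_s = KE_max:
V_s = KE_max/e = 1.4589 V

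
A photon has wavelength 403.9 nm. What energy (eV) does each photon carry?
3.0697 eV

Using E = hf = hc/λ:

E = hc/λ = (6.626×10⁻³⁴ J·s)(3×10⁸ m/s) / (403.9×10⁻⁹ m)
E = 3.0697 eV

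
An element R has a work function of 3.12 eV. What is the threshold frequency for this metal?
7.5441e+14 Hz

The threshold frequency is when the photon energy equals the work function:
hf₀ = φ

Solving for f₀:
f₀ = φ/h = (3.12 eV × 1.602×10⁻¹⁹ J/eV) / (6.626×10⁻³⁴ J·s)
f₀ = 7.5441e+14 Hz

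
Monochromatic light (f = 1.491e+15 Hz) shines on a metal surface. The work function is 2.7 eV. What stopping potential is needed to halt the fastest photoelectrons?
3.4663 V

The stopping potential V_s satisfies: eV_s = KE_max

First, find KE_max using Einstein's equation:
E_photon = hf = (6.626×10⁻³⁴ J·s)(1.491e+15 Hz) = 6.1663 eV
KE_max = E_photon - φ = 6.1663 - 2.7 = 3.4663 eV

Since eV_s = KE_max:
V_s = KE_max/e = 3.4663 V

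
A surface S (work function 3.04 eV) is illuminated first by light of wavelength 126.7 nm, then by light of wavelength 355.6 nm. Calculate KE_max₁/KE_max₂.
15.1038

Using Einstein's equation: KE_max = hc/λ - φ

For λ₁ = 126.7 nm:
E₁ = hc/λ₁ = 9.7857 eV
KE₁ = E₁ - φ = 9.7857 - 3.04 = 6.7457 eV

For λ₂ = 355.6 nm:
E₂ = hc/λ₂ = 3.4866 eV
KE₂ = E₂ - φ = 3.4866 - 3.04 = 0.4466 eV

Ratio: KE₁/KE₂ = 6.7457/0.4466 = 15.1038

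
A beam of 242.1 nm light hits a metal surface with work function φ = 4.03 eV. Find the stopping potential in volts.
1.0912 V

The stopping potential V_s satisfies: eV_s = KE_max

First, find KE_max using Einstein's equation:
E_photon = hc/λ = 5.1212 eV
KE_max = E_photon - φ = 5.1212 - 4.03 = 1.0912 eV

Since eV_s = KE_max:
V_s = KE_max/e = 1.0912 V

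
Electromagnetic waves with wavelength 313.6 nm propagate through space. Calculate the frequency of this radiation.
9.5597e+14 Hz

Using the wave equation: c = fλ

Solving for frequency:
f = c/λ = (3×10⁸ m/s) / (313.6×10⁻⁹ m)
f = 9.5597e+14 Hz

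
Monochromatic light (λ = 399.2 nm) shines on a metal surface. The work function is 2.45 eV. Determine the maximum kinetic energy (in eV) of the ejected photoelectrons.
0.6558 eV

Using Einstein's photoelectric equation: KE_max = hf - φ = hc/λ - φ

First, calculate the photon energy:
E_photon = hc/λ = (6.626×10⁻³⁴ J·s)(3×10⁸ m/s) / (399.2×10⁻⁹ m)
E_photon = 3.1058 eV

Then, the maximum kinetic energy:
KE_max = E_photon - φ = 3.1058 eV - 2.45 eV = 0.6558 eV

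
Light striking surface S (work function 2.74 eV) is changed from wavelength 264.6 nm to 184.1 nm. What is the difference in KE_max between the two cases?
2.0489 eV

Using Einstein's equation: KE_max = hc/λ - φ

For λ₁ = 264.6 nm:
KE₁ = hc/λ₁ - φ = 4.6857 - 2.74 = 1.9457 eV

For λ₂ = 184.1 nm:
KE₂ = hc/λ₂ - φ = 6.7346 - 2.74 = 3.9946 eV

Change in KE:
ΔKE = KE₂ - KE₁ = 3.9946 - 1.9457 = 2.0489 eV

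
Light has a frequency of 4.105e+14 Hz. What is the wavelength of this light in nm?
730.31 nm

Using the wave equation: c = fλ

Solving for wavelength:
λ = c/f = (3×10⁸ m/s) / (4.105e+14 Hz)
λ = 730.31 nm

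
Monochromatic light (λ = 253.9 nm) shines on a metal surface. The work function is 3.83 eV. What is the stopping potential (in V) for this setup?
1.0532 V

The stopping potential V_s satisfies: eV_s = KE_max

First, find KE_max using Einstein's equation:
E_photon = hc/λ = 4.8832 eV
KE_max = E_photon - φ = 4.8832 - 3.83 = 1.0532 eV

Since eV_s = KE_max:
V_s = KE_max/e = 1.0532 V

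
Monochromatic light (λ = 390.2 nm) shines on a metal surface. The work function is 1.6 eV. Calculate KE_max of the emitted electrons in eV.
1.5775 eV

Using Einstein's photoelectric equation: KE_max = hf - φ = hc/λ - φ

First, calculate the photon energy:
E_photon = hc/λ = (6.626×10⁻³⁴ J·s)(3×10⁸ m/s) / (390.2×10⁻⁹ m)
E_photon = 3.1775 eV

Then, the maximum kinetic energy:
KE_max = E_photon - φ = 3.1775 eV - 1.6 eV = 1.5775 eV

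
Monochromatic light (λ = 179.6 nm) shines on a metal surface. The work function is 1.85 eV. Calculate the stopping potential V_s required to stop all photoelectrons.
5.0534 V

The stopping potential V_s satisfies: eV_s = KE_max

First, find KE_max using Einstein's equation:
E_photon = hc/λ = 6.9034 eV
KE_max = E_photon - φ = 6.9034 - 1.85 = 5.0534 eV

Since eV_s = KE_max:
V_s = KE_max/e = 5.0534 V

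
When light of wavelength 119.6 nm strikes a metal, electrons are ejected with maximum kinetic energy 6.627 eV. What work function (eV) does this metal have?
3.74 eV

From Einstein's photoelectric equation: KE_max = hf - φ = hc/λ - φ

Rearranging for φ:
φ = hc/λ - KE_max

Calculate photon energy:
E_photon = hc/λ = 10.3666 eV

Therefore:
φ = 10.3666 - 6.627 = 3.74 eV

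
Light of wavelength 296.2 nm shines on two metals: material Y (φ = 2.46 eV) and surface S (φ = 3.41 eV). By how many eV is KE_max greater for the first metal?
0.9500 eV

Using KE_max = hc/λ - φ for each metal:

Photon energy: E = hc/λ = 4.1858 eV

For material Y (φ₁ = 2.46 eV):
KE₁ = E - φ₁ = 4.1858 - 2.46 = 1.7258 eV

For surface S (φ₂ = 3.41 eV):
KE₂ = E - φ₂ = 4.1858 - 3.41 = 0.7758 eV

Difference:
ΔKE = KE₁ - KE₂ = 1.7258 - 0.7758 = 0.9500 eV

Note: The difference equals the difference in work functions: 3.41 - 2.46 = 0.95 eV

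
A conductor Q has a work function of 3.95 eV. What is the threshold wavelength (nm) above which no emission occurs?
313.88 nm

The threshold wavelength is when the photon energy equals the work function:
hc/λ₀ = φ

Solving for λ₀:
λ₀ = hc/φ = (6.626×10⁻³⁴ J·s)(3×10⁸ m/s) / (3.95 eV × 1.602×10⁻¹⁹ J/eV)
λ₀ = 313.88 nm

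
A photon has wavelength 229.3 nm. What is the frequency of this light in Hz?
1.3074e+15 Hz

Using the wave equation: c = fλ

Solving for frequency:
f = c/λ = (3×10⁸ m/s) / (229.3×10⁻⁹ m)
f = 1.3074e+15 Hz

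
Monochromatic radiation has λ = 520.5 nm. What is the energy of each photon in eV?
2.3820 eV

Using E = hf = hc/λ:

E = hc/λ = (6.626×10⁻³⁴ J·s)(3×10⁸ m/s) / (520.5×10⁻⁹ m)
E = 2.3820 eV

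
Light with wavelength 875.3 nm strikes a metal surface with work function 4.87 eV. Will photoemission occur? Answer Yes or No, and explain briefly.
No

For photoemission, the photon energy must exceed the work function.

Photon energy: E = hc/λ = 1.4165 eV
Work function: φ = 4.87 eV

Since E_photon (1.4165 eV) < φ (4.87 eV), photoemission will NOT occur.
The threshold wavelength is λ₀ = hc/φ = 254.6 nm.
Since 875.3 nm > 254.6 nm, the photons lack sufficient energy.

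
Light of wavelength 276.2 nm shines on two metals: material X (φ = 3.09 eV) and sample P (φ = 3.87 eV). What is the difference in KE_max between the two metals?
0.7800 eV

Using KE_max = hc/λ - φ for each metal:

Photon energy: E = hc/λ = 4.4889 eV

For material X (φ₁ = 3.09 eV):
KE₁ = E - φ₁ = 4.4889 - 3.09 = 1.3989 eV

For sample P (φ₂ = 3.87 eV):
KE₂ = E - φ₂ = 4.4889 - 3.87 = 0.6189 eV

Difference:
ΔKE = KE₁ - KE₂ = 1.3989 - 0.6189 = 0.7800 eV

Note: The difference equals the difference in work functions: 3.87 - 3.09 = 0.78 eV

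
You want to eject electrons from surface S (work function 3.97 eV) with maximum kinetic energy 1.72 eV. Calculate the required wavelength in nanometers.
217.90 nm

From Einstein's equation: KE_max = hc/λ - φ

Rearranging for λ:
hc/λ = KE_max + φ
λ = hc/(KE_max + φ)

Required photon energy:
E_photon = KE_max + φ = 1.72 + 3.97 = 5.69 eV

Required wavelength:
λ = hc/E_photon = (6.626×10⁻³⁴)(3×10⁸) / (5.69 × 1.602×10⁻¹⁹)
λ = 217.90 nm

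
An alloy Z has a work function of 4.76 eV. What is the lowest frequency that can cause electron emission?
1.1510e+15 Hz

The threshold frequency is when the photon energy equals the work function:
hf₀ = φ

Solving for f₀:
f₀ = φ/h = (4.76 eV × 1.602×10⁻¹⁹ J/eV) / (6.626×10⁻³⁴ J·s)
f₀ = 1.1510e+15 Hz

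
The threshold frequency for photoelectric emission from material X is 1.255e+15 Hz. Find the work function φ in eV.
5.19 eV

At the threshold frequency, photon energy equals work function:
φ = hf₀

Calculating:
φ = (6.626×10⁻³⁴ J·s)(1.255e+15 Hz)
φ = 5.19 eV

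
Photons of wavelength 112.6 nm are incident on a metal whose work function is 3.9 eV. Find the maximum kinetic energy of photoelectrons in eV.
7.1110 eV

Using Einstein's photoelectric equation: KE_max = hf - φ = hc/λ - φ

First, calculate the photon energy:
E_photon = hc/λ = (6.626×10⁻³⁴ J·s)(3×10⁸ m/s) / (112.6×10⁻⁹ m)
E_photon = 11.0110 eV

Then, the maximum kinetic energy:
KE_max = E_photon - φ = 11.0110 eV - 3.9 eV = 7.1110 eV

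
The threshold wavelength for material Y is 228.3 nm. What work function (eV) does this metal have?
5.43 eV

At the threshold wavelength, photon energy equals work function:
φ = hc/λ₀

Calculating:
φ = (6.626×10⁻³⁴ J·s)(3×10⁸ m/s) / (228.3×10⁻⁹ m)
φ = 5.43 eV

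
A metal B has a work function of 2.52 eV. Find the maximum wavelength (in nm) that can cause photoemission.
492.00 nm

The threshold wavelength is when the photon energy equals the work function:
hc/λ₀ = φ

Solving for λ₀:
λ₀ = hc/φ = (6.626×10⁻³⁴ J·s)(3×10⁸ m/s) / (2.52 eV × 1.602×10⁻¹⁹ J/eV)
λ₀ = 492.00 nm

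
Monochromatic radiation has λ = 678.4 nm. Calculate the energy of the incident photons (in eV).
1.8276 eV

Using E = hf = hc/λ:

E = hc/λ = (6.626×10⁻³⁴ J·s)(3×10⁸ m/s) / (678.4×10⁻⁹ m)
E = 1.8276 eV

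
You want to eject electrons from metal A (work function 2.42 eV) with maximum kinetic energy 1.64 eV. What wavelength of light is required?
305.38 nm

From Einstein's equation: KE_max = hc/λ - φ

Rearranging for λ:
hc/λ = KE_max + φ
λ = hc/(KE_max + φ)

Required photon energy:
E_photon = KE_max + φ = 1.64 + 2.42 = 4.06 eV

Required wavelength:
λ = hc/E_photon = (6.626×10⁻³⁴)(3×10⁸) / (4.06 × 1.602×10⁻¹⁹)
λ = 305.38 nm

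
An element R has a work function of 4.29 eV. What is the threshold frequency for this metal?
1.0373e+15 Hz

The threshold frequency is when the photon energy equals the work function:
hf₀ = φ

Solving for f₀:
f₀ = φ/h = (4.29 eV × 1.602×10⁻¹⁹ J/eV) / (6.626×10⁻³⁴ J·s)
f₀ = 1.0373e+15 Hz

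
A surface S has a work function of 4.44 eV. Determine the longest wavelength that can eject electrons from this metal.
279.24 nm

The threshold wavelength is when the photon energy equals the work function:
hc/λ₀ = φ

Solving for λ₀:
λ₀ = hc/φ = (6.626×10⁻³⁴ J·s)(3×10⁸ m/s) / (4.44 eV × 1.602×10⁻¹⁹ J/eV)
λ₀ = 279.24 nm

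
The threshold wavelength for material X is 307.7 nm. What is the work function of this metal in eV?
4.03 eV

At the threshold wavelength, photon energy equals work function:
φ = hc/λ₀

Calculating:
φ = (6.626×10⁻³⁴ J·s)(3×10⁸ m/s) / (307.7×10⁻⁹ m)
φ = 4.03 eV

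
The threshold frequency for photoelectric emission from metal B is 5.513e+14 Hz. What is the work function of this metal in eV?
2.28 eV

At the threshold frequency, photon energy equals work function:
φ = hf₀

Calculating:
φ = (6.626×10⁻³⁴ J·s)(5.513e+14 Hz)
φ = 2.28 eV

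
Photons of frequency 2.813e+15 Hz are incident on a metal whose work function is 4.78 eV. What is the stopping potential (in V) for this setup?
6.8536 V

The stopping potential V_s satisfies: eV_s = KE_max

First, find KE_max using Einstein's equation:
E_photon = hf = (6.626×10⁻³⁴ J·s)(2.813e+15 Hz) = 11.6336 eV
KE_max = E_photon - φ = 11.6336 - 4.78 = 6.8536 eV

Since eV_s = KE_max:
V_s = KE_max/e = 6.8536 V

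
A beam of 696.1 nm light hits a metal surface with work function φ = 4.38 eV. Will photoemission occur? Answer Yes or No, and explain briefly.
No

For photoemission, the photon energy must exceed the work function.

Photon energy: E = hc/λ = 1.7811 eV
Work function: φ = 4.38 eV

Since E_photon (1.7811 eV) < φ (4.38 eV), photoemission will NOT occur.
The threshold wavelength is λ₀ = hc/φ = 283.1 nm.
Since 696.1 nm > 283.1 nm, the photons lack sufficient energy.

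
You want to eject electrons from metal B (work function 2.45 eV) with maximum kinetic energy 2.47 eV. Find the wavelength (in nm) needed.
252.00 nm

From Einstein's equation: KE_max = hc/λ - φ

Rearranging for λ:
hc/λ = KE_max + φ
λ = hc/(KE_max + φ)

Required photon energy:
E_photon = KE_max + φ = 2.47 + 2.45 = 4.92 eV

Required wavelength:
λ = hc/E_photon = (6.626×10⁻³⁴)(3×10⁸) / (4.92 × 1.602×10⁻¹⁹)
λ = 252.00 nm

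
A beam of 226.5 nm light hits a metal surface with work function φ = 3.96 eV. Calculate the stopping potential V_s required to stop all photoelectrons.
1.5139 V

The stopping potential V_s satisfies: eV_s = KE_max

First, find KE_max using Einstein's equation:
E_photon = hc/λ = 5.4739 eV
KE_max = E_photon - φ = 5.4739 - 3.96 = 1.5139 eV

Since eV_s = KE_max:
V_s = KE_max/e = 1.5139 V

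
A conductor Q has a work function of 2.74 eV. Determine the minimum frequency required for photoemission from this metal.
6.6253e+14 Hz

The threshold frequency is when the photon energy equals the work function:
hf₀ = φ

Solving for f₀:
f₀ = φ/h = (2.74 eV × 1.602×10⁻¹⁹ J/eV) / (6.626×10⁻³⁴ J·s)
f₀ = 6.6253e+14 Hz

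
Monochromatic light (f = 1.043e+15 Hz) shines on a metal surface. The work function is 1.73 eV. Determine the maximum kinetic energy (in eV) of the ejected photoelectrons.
2.5835 eV

Using Einstein's photoelectric equation: KE_max = hf - φ

First, calculate the photon energy:
E_photon = hf = (6.626×10⁻³⁴ J·s)(1.043e+15 Hz)
E_photon = 4.3135 eV

Then, the maximum kinetic energy:
KE_max = E_photon - φ = 4.3135 eV - 1.73 eV = 2.5835 eV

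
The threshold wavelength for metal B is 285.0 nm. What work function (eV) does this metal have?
4.35 eV

At the threshold wavelength, photon energy equals work function:
φ = hc/λ₀

Calculating:
φ = (6.626×10⁻³⁴ J·s)(3×10⁸ m/s) / (285.0×10⁻⁹ m)
φ = 4.35 eV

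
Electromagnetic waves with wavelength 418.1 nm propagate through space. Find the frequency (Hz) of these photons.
7.1704e+14 Hz

Using the wave equation: c = fλ

Solving for frequency:
f = c/λ = (3×10⁸ m/s) / (418.1×10⁻⁹ m)
f = 7.1704e+14 Hz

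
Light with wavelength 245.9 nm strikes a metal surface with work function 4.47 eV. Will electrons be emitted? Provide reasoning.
Yes

For photoemission, the photon energy must exceed the work function.

Photon energy: E = hc/λ = 5.0421 eV
Work function: φ = 4.47 eV

Since E_photon (5.0421 eV) > φ (4.47 eV), photoemission WILL occur.
The threshold wavelength is λ₀ = hc/φ = 277.4 nm.
Since 245.9 nm < 277.4 nm, the light has sufficient energy.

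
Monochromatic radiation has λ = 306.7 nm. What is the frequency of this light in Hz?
9.7748e+14 Hz

Using the wave equation: c = fλ

Solving for frequency:
f = c/λ = (3×10⁸ m/s) / (306.7×10⁻⁹ m)
f = 9.7748e+14 Hz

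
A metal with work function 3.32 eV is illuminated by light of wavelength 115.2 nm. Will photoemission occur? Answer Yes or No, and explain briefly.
Yes

For photoemission, the photon energy must exceed the work function.

Photon energy: E = hc/λ = 10.7625 eV
Work function: φ = 3.32 eV

Since E_photon (10.7625 eV) > φ (3.32 eV), photoemission WILL occur.
The threshold wavelength is λ₀ = hc/φ = 373.4 nm.
Since 115.2 nm < 373.4 nm, the light has sufficient energy.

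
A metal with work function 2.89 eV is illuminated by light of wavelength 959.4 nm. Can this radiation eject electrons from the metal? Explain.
No

For photoemission, the photon energy must exceed the work function.

Photon energy: E = hc/λ = 1.2923 eV
Work function: φ = 2.89 eV

Since E_photon (1.2923 eV) < φ (2.89 eV), photoemission will NOT occur.
The threshold wavelength is λ₀ = hc/φ = 429.0 nm.
Since 959.4 nm > 429.0 nm, the photons lack sufficient energy.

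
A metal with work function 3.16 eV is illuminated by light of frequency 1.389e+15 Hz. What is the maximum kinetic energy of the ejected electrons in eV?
2.5844 eV

Using Einstein's photoelectric equation: KE_max = hf - φ

First, calculate the photon energy:
E_photon = hf = (6.626×10⁻³⁴ J·s)(1.389e+15 Hz)
E_photon = 5.7444 eV

Then, the maximum kinetic energy:
KE_max = E_photon - φ = 5.7444 eV - 3.16 eV = 2.5844 eV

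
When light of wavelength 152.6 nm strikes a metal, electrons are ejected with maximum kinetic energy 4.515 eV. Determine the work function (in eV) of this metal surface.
3.61 eV

From Einstein's photoelectric equation: KE_max = hf - φ = hc/λ - φ

Rearranging for φ:
φ = hc/λ - KE_max

Calculate photon energy:
E_photon = hc/λ = 8.1248 eV

Therefore:
φ = 8.1248 - 4.515 = 3.61 eV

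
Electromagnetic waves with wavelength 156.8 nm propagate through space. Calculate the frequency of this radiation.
1.9119e+15 Hz

Using the wave equation: c = fλ

Solving for frequency:
f = c/λ = (3×10⁸ m/s) / (156.8×10⁻⁹ m)
f = 1.9119e+15 Hz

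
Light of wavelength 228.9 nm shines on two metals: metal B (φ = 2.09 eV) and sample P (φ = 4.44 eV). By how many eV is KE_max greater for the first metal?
2.3500 eV

Using KE_max = hc/λ - φ for each metal:

Photon energy: E = hc/λ = 5.4165 eV

For metal B (φ₁ = 2.09 eV):
KE₁ = E - φ₁ = 5.4165 - 2.09 = 3.3265 eV

For sample P (φ₂ = 4.44 eV):
KE₂ = E - φ₂ = 5.4165 - 4.44 = 0.9765 eV

Difference:
ΔKE = KE₁ - KE₂ = 3.3265 - 0.9765 = 2.3500 eV

Note: The difference equals the difference in work functions: 4.44 - 2.09 = 2.35 eV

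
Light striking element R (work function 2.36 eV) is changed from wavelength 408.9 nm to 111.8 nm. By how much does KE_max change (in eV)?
8.0577 eV

Using Einstein's equation: KE_max = hc/λ - φ

For λ₁ = 408.9 nm:
KE₁ = hc/λ₁ - φ = 3.0321 - 2.36 = 0.6721 eV

For λ₂ = 111.8 nm:
KE₂ = hc/λ₂ - φ = 11.0898 - 2.36 = 8.7298 eV

Change in KE:
ΔKE = KE₂ - KE₁ = 8.7298 - 0.6721 = 8.0577 eV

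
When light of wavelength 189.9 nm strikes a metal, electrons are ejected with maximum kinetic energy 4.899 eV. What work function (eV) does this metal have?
1.63 eV

From Einstein's photoelectric equation: KE_max = hf - φ = hc/λ - φ

Rearranging for φ:
φ = hc/λ - KE_max

Calculate photon energy:
E_photon = hc/λ = 6.5289 eV

Therefore:
φ = 6.5289 - 4.899 = 1.63 eV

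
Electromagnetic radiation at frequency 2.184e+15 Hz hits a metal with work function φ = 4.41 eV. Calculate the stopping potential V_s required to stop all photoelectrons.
4.6223 V

The stopping potential V_s satisfies: eV_s = KE_max

First, find KE_max using Einstein's equation:
E_photon = hf = (6.626×10⁻³⁴ J·s)(2.184e+15 Hz) = 9.0323 eV
KE_max = E_photon - φ = 9.0323 - 4.41 = 4.6223 eV

Since eV_s = KE_max:
V_s = KE_max/e = 4.6223 V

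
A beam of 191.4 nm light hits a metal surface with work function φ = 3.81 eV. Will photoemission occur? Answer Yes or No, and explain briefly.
Yes

For photoemission, the photon energy must exceed the work function.

Photon energy: E = hc/λ = 6.4778 eV
Work function: φ = 3.81 eV

Since E_photon (6.4778 eV) > φ (3.81 eV), photoemission WILL occur.
The threshold wavelength is λ₀ = hc/φ = 325.4 nm.
Since 191.4 nm < 325.4 nm, the light has sufficient energy.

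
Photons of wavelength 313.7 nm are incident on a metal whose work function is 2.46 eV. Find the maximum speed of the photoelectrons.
7.2453e+05 m/s

First, find the maximum kinetic energy:
E_photon = hc/λ = 3.9523 eV
KE_max = E_photon - φ = 3.9523 - 2.46 = 1.4923 eV

Convert to Joules: KE_max = 1.4923 × 1.602×10⁻¹⁹ J = 2.3910e-19 J

Then use KE = ½mv² to find velocity:
v = √(2·KE/m) = √(2 × 2.3910e-19 J / 9.109e-31 kg)
v = 7.2453e+05 m/s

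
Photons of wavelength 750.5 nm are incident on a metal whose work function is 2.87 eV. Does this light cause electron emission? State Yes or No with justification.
No

For photoemission, the photon energy must exceed the work function.

Photon energy: E = hc/λ = 1.6520 eV
Work function: φ = 2.87 eV

Since E_photon (1.6520 eV) < φ (2.87 eV), photoemission will NOT occur.
The threshold wavelength is λ₀ = hc/φ = 432.0 nm.
Since 750.5 nm > 432.0 nm, the photons lack sufficient energy.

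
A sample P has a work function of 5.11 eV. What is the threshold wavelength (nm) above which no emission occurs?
242.63 nm

The threshold wavelength is when the photon energy equals the work function:
hc/λ₀ = φ

Solving for λ₀:
λ₀ = hc/φ = (6.626×10⁻³⁴ J·s)(3×10⁸ m/s) / (5.11 eV × 1.602×10⁻¹⁹ J/eV)
λ₀ = 242.63 nm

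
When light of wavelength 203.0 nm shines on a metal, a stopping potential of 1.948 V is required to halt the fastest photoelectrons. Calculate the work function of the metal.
4.16 eV

The stopping potential gives the maximum kinetic energy: KE_max = eV_s = 1.948 eV

From Einstein's photoelectric equation: KE_max = hc/λ - φ
Rearranging: φ = hc/λ - KE_max

Calculate photon energy:
E_photon = hc/λ = (6.626×10⁻³⁴ J·s)(3×10⁸ m/s) / (203.0×10⁻⁹ m) = 6.1076 eV

Therefore:
φ = 6.1076 - 1.948 = 4.16 eV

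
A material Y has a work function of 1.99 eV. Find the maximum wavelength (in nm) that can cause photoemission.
623.04 nm

The threshold wavelength is when the photon energy equals the work function:
hc/λ₀ = φ

Solving for λ₀:
λ₀ = hc/φ = (6.626×10⁻³⁴ J·s)(3×10⁸ m/s) / (1.99 eV × 1.602×10⁻¹⁹ J/eV)
λ₀ = 623.04 nm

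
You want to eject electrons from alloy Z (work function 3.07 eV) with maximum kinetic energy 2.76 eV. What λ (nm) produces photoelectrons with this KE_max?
212.67 nm

From Einstein's equation: KE_max = hc/λ - φ

Rearranging for λ:
hc/λ = KE_max + φ
λ = hc/(KE_max + φ)

Required photon energy:
E_photon = KE_max + φ = 2.76 + 3.07 = 5.83 eV

Required wavelength:
λ = hc/E_photon = (6.626×10⁻³⁴)(3×10⁸) / (5.83 × 1.602×10⁻¹⁹)
λ = 212.67 nm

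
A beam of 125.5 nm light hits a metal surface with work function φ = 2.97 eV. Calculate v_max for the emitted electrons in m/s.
1.5590e+06 m/s

First, find the maximum kinetic energy:
E_photon = hc/λ = 9.8792 eV
KE_max = E_photon - φ = 9.8792 - 2.97 = 6.9092 eV

Convert to Joules: KE_max = 6.9092 × 1.602×10⁻¹⁹ J = 1.1070e-18 J

Then use KE = ½mv² to find velocity:
v = √(2·KE/m) = √(2 × 1.1070e-18 J / 9.109e-31 kg)
v = 1.5590e+06 m/s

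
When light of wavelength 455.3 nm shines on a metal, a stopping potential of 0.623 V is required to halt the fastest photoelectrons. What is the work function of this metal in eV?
2.10 eV

The stopping potential gives the maximum kinetic energy: KE_max = eV_s = 0.623 eV

From Einstein's photoelectric equation: KE_max = hc/λ - φ
Rearranging: φ = hc/λ - KE_max

Calculate photon energy:
E_photon = hc/λ = (6.626×10⁻³⁴ J·s)(3×10⁸ m/s) / (455.3×10⁻⁹ m) = 2.7231 eV

Therefore:
φ = 2.7231 - 0.623 = 2.10 eV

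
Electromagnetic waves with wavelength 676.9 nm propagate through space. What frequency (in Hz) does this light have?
4.4289e+14 Hz

Using the wave equation: c = fλ

Solving for frequency:
f = c/λ = (3×10⁸ m/s) / (676.9×10⁻⁹ m)
f = 4.4289e+14 Hz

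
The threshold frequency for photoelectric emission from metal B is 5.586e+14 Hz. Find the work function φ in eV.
2.31 eV

At the threshold frequency, photon energy equals work function:
φ = hf₀

Calculating:
φ = (6.626×10⁻³⁴ J·s)(5.586e+14 Hz)
φ = 2.31 eV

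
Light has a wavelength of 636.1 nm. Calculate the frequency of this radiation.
4.7130e+14 Hz

Using the wave equation: c = fλ

Solving for frequency:
f = c/λ = (3×10⁸ m/s) / (636.1×10⁻⁹ m)
f = 4.7130e+14 Hz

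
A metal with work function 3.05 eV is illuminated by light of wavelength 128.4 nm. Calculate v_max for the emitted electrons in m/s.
1.5244e+06 m/s

First, find the maximum kinetic energy:
E_photon = hc/λ = 9.6561 eV
KE_max = E_photon - φ = 9.6561 - 3.05 = 6.6061 eV

Convert to Joules: KE_max = 6.6061 × 1.602×10⁻¹⁹ J = 1.0584e-18 J

Then use KE = ½mv² to find velocity:
v = √(2·KE/m) = √(2 × 1.0584e-18 J / 9.109e-31 kg)
v = 1.5244e+06 m/s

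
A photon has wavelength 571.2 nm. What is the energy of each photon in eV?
2.1706 eV

Using E = hf = hc/λ:

E = hc/λ = (6.626×10⁻³⁴ J·s)(3×10⁸ m/s) / (571.2×10⁻⁹ m)
E = 2.1706 eV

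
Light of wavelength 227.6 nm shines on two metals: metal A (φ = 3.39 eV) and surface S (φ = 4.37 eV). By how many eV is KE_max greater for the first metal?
0.9800 eV

Using KE_max = hc/λ - φ for each metal:

Photon energy: E = hc/λ = 5.4475 eV

For metal A (φ₁ = 3.39 eV):
KE₁ = E - φ₁ = 5.4475 - 3.39 = 2.0575 eV

For surface S (φ₂ = 4.37 eV):
KE₂ = E - φ₂ = 5.4475 - 4.37 = 1.0775 eV

Difference:
ΔKE = KE₁ - KE₂ = 2.0575 - 1.0775 = 0.9800 eV

Note: The difference equals the difference in work functions: 4.37 - 3.39 = 0.98 eV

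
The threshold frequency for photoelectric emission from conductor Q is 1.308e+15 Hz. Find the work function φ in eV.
5.41 eV

At the threshold frequency, photon energy equals work function:
φ = hf₀

Calculating:
φ = (6.626×10⁻³⁴ J·s)(1.308e+15 Hz)
φ = 5.41 eV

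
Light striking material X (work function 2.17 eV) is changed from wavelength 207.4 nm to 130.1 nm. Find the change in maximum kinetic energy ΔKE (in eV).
3.5519 eV

Using Einstein's equation: KE_max = hc/λ - φ

For λ₁ = 207.4 nm:
KE₁ = hc/λ₁ - φ = 5.9780 - 2.17 = 3.8080 eV

For λ₂ = 130.1 nm:
KE₂ = hc/λ₂ - φ = 9.5299 - 2.17 = 7.3599 eV

Change in KE:
ΔKE = KE₂ - KE₁ = 7.3599 - 3.8080 = 3.5519 eV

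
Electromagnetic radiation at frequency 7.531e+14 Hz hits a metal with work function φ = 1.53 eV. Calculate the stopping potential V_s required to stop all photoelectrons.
1.5846 V

The stopping potential V_s satisfies: eV_s = KE_max

First, find KE_max using Einstein's equation:
E_photon = hf = (6.626×10⁻³⁴ J·s)(7.531e+14 Hz) = 3.1146 eV
KE_max = E_photon - φ = 3.1146 - 1.53 = 1.5846 eV

Since eV_s = KE_max:
V_s = KE_max/e = 1.5846 V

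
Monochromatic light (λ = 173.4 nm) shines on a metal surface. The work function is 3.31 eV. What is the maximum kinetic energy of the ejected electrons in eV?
3.8402 eV

Using Einstein's photoelectric equation: KE_max = hf - φ = hc/λ - φ

First, calculate the photon energy:
E_photon = hc/λ = (6.626×10⁻³⁴ J·s)(3×10⁸ m/s) / (173.4×10⁻⁹ m)
E_photon = 7.1502 eV

Then, the maximum kinetic energy:
KE_max = E_photon - φ = 7.1502 eV - 3.31 eV = 3.8402 eV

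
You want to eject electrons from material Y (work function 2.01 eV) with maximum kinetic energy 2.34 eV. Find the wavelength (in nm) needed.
285.02 nm

From Einstein's equation: KE_max = hc/λ - φ

Rearranging for λ:
hc/λ = KE_max + φ
λ = hc/(KE_max + φ)

Required photon energy:
E_photon = KE_max + φ = 2.34 + 2.01 = 4.35 eV

Required wavelength:
λ = hc/E_photon = (6.626×10⁻³⁴)(3×10⁸) / (4.35 × 1.602×10⁻¹⁹)
λ = 285.02 nm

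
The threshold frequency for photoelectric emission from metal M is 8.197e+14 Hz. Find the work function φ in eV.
3.39 eV

At the threshold frequency, photon energy equals work function:
φ = hf₀

Calculating:
φ = (6.626×10⁻³⁴ J·s)(8.197e+14 Hz)
φ = 3.39 eV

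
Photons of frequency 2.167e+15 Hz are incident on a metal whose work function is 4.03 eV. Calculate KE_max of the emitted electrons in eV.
4.9320 eV

Using Einstein's photoelectric equation: KE_max = hf - φ

First, calculate the photon energy:
E_photon = hf = (6.626×10⁻³⁴ J·s)(2.167e+15 Hz)
E_photon = 8.9620 eV

Then, the maximum kinetic energy:
KE_max = E_photon - φ = 8.9620 eV - 4.03 eV = 4.9320 eV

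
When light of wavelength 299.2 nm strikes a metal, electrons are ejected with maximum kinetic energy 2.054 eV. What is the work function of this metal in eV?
2.09 eV

From Einstein's photoelectric equation: KE_max = hf - φ = hc/λ - φ

Rearranging for φ:
φ = hc/λ - KE_max

Calculate photon energy:
E_photon = hc/λ = 4.1439 eV

Therefore:
φ = 4.1439 - 2.054 = 2.09 eV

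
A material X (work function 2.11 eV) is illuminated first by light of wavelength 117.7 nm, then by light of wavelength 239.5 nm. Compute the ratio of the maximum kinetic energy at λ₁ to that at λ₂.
2.7468

Using Einstein's equation: KE_max = hc/λ - φ

For λ₁ = 117.7 nm:
E₁ = hc/λ₁ = 10.5339 eV
KE₁ = E₁ - φ = 10.5339 - 2.11 = 8.4239 eV

For λ₂ = 239.5 nm:
E₂ = hc/λ₂ = 5.1768 eV
KE₂ = E₂ - φ = 5.1768 - 2.11 = 3.0668 eV

Ratio: KE₁/KE₂ = 8.4239/3.0668 = 2.7468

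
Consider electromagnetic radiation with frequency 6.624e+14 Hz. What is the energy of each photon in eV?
2.7395 eV

Using E = hf:

E = hf = (6.626×10⁻³⁴ J·s)(6.624e+14 Hz)
E = 2.7395 eV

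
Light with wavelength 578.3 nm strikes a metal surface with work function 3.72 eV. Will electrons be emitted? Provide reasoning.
No

For photoemission, the photon energy must exceed the work function.

Photon energy: E = hc/λ = 2.1439 eV
Work function: φ = 3.72 eV

Since E_photon (2.1439 eV) < φ (3.72 eV), photoemission will NOT occur.
The threshold wavelength is λ₀ = hc/φ = 333.3 nm.
Since 578.3 nm > 333.3 nm, the photons lack sufficient energy.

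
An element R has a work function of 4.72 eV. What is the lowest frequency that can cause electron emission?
1.1413e+15 Hz

The threshold frequency is when the photon energy equals the work function:
hf₀ = φ

Solving for f₀:
f₀ = φ/h = (4.72 eV × 1.602×10⁻¹⁹ J/eV) / (6.626×10⁻³⁴ J·s)
f₀ = 1.1413e+15 Hz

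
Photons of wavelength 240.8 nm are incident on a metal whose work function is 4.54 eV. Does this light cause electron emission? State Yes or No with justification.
Yes

For photoemission, the photon energy must exceed the work function.

Photon energy: E = hc/λ = 5.1488 eV
Work function: φ = 4.54 eV

Since E_photon (5.1488 eV) > φ (4.54 eV), photoemission WILL occur.
The threshold wavelength is λ₀ = hc/φ = 273.1 nm.
Since 240.8 nm < 273.1 nm, the light has sufficient energy.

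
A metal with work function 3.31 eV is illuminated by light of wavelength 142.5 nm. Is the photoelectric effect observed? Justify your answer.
Yes

For photoemission, the photon energy must exceed the work function.

Photon energy: E = hc/λ = 8.7006 eV
Work function: φ = 3.31 eV

Since E_photon (8.7006 eV) > φ (3.31 eV), photoemission WILL occur.
The threshold wavelength is λ₀ = hc/φ = 374.6 nm.
Since 142.5 nm < 374.6 nm, the light has sufficient energy.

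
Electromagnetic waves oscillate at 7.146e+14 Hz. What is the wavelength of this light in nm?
419.52 nm

Using the wave equation: c = fλ

Solving for wavelength:
λ = c/f = (3×10⁸ m/s) / (7.146e+14 Hz)
λ = 419.52 nm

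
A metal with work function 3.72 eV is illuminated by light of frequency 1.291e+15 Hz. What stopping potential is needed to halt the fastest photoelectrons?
1.6191 V

The stopping potential V_s satisfies: eV_s = KE_max

First, find KE_max using Einstein's equation:
E_photon = hf = (6.626×10⁻³⁴ J·s)(1.291e+15 Hz) = 5.3391 eV
KE_max = E_photon - φ = 5.3391 - 3.72 = 1.6191 eV

Since eV_s = KE_max:
V_s = KE_max/e = 1.6191 V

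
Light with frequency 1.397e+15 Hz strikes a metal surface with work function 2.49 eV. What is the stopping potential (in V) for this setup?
3.2875 V

The stopping potential V_s satisfies: eV_s = KE_max

First, find KE_max using Einstein's equation:
E_photon = hf = (6.626×10⁻³⁴ J·s)(1.397e+15 Hz) = 5.7775 eV
KE_max = E_photon - φ = 5.7775 - 2.49 = 3.2875 eV

Since eV_s = KE_max:
V_s = KE_max/e = 3.2875 V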